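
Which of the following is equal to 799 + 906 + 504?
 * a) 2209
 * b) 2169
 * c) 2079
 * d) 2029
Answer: a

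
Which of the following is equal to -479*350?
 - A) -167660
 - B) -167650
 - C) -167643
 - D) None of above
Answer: B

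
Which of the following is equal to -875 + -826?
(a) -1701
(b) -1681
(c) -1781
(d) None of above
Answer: a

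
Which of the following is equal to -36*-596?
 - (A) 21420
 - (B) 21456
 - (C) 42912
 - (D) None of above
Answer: B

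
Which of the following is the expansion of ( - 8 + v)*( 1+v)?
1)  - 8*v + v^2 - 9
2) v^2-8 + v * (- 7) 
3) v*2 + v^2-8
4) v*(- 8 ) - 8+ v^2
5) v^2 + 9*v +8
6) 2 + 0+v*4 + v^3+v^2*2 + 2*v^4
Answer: 2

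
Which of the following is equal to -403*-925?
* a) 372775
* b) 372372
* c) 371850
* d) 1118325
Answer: a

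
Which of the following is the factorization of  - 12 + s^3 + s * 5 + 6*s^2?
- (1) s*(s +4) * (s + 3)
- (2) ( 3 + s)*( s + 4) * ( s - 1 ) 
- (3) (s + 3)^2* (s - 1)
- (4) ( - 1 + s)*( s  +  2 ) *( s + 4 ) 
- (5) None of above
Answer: 2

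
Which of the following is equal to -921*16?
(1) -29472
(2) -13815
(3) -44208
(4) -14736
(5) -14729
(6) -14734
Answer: 4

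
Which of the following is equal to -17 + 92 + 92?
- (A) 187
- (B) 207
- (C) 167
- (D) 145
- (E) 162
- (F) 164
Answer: C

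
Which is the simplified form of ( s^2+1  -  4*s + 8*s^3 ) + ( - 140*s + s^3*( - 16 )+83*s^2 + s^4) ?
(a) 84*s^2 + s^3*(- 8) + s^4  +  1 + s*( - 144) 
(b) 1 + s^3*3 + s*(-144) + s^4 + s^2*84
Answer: a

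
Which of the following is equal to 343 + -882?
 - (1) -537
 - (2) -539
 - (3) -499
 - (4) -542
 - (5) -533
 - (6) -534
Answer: 2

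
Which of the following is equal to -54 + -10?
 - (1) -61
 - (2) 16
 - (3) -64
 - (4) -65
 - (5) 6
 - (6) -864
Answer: 3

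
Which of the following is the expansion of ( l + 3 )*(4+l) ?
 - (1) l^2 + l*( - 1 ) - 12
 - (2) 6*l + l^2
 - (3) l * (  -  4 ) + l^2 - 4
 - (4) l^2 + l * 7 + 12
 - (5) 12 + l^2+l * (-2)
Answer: 4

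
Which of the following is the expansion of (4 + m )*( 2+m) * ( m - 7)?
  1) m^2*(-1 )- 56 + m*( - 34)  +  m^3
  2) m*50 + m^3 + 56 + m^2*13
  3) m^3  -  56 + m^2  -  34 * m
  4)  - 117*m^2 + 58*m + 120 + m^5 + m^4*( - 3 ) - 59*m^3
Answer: 1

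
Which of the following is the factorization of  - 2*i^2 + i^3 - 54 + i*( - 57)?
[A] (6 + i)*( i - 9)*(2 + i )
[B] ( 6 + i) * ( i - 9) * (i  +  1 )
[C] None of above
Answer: B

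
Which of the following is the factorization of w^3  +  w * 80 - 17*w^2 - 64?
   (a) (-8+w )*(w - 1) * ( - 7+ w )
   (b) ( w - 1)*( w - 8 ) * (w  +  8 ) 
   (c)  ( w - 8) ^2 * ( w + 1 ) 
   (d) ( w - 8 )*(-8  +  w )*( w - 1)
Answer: d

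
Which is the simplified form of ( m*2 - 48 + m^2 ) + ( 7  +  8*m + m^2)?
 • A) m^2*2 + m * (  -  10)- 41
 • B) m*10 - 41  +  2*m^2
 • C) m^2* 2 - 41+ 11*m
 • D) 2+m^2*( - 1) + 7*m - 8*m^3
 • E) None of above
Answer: B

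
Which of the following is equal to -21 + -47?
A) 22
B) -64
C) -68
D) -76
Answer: C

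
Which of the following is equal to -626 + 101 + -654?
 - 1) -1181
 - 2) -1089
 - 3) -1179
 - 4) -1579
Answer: 3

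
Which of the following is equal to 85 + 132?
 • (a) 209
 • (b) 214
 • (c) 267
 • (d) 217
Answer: d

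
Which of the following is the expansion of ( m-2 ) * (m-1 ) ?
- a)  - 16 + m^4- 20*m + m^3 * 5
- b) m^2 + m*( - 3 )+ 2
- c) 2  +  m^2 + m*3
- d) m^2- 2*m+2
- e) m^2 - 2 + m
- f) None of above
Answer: b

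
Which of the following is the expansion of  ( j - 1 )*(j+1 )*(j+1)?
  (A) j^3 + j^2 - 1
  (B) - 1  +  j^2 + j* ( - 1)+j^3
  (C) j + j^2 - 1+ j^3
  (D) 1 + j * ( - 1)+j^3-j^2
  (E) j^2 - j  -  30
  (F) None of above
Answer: B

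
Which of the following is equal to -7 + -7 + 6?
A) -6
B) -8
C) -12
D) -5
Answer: B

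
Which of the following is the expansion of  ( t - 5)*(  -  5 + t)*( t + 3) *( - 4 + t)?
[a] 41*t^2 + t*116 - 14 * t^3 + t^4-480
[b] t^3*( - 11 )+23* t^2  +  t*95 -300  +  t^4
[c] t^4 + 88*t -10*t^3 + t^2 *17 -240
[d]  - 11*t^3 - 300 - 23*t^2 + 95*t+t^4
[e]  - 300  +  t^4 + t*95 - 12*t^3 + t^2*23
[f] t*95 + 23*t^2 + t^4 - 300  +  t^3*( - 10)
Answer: b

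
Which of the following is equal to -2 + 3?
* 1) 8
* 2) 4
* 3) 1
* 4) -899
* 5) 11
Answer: 3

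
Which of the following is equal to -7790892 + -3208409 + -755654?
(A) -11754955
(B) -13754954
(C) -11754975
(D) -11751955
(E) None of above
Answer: A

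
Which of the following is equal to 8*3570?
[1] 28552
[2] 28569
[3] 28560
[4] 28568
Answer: 3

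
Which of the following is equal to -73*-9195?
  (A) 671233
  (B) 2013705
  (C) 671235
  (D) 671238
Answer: C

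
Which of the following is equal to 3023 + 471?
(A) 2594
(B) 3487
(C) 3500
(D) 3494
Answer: D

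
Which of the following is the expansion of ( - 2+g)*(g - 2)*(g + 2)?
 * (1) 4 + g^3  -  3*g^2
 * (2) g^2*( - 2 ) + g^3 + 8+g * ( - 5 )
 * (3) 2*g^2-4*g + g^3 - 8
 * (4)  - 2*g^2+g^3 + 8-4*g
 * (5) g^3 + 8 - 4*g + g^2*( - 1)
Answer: 4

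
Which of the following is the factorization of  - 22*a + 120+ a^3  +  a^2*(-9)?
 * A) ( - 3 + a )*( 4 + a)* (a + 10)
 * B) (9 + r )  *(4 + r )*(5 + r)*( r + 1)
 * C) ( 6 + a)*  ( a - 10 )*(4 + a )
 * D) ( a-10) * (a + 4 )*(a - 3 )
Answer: D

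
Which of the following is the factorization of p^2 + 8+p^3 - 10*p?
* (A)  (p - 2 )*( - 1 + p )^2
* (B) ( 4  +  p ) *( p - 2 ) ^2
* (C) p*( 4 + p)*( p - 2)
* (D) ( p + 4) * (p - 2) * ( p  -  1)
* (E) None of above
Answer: D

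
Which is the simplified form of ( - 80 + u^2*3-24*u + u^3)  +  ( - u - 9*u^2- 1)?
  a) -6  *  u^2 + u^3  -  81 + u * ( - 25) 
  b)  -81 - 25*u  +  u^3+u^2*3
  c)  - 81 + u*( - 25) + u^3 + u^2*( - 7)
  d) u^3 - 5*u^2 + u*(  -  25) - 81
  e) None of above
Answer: a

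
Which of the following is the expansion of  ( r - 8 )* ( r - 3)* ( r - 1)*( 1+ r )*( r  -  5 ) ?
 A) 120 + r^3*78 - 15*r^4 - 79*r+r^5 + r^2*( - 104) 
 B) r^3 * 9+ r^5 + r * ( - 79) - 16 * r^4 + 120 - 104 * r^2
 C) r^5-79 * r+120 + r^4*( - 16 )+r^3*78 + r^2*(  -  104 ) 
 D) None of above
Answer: C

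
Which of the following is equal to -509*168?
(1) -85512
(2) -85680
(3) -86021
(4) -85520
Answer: 1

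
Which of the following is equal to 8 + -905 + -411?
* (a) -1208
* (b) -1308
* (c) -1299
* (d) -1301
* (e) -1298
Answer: b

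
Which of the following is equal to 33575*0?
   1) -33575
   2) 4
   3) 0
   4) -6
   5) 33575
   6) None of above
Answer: 3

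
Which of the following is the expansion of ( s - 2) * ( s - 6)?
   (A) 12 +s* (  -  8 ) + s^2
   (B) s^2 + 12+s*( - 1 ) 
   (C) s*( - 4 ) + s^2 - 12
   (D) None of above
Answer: A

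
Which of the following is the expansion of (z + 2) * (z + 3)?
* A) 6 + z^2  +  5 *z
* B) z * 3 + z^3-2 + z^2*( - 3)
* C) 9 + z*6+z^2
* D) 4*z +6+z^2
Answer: A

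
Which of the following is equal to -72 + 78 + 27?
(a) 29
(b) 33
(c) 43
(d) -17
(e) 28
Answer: b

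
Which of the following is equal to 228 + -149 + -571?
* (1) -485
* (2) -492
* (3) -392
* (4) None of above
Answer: 2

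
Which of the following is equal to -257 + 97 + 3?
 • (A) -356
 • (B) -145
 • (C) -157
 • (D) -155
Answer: C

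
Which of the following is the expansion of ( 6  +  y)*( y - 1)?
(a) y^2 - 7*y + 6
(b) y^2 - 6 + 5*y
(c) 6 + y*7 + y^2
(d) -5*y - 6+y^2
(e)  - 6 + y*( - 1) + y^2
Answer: b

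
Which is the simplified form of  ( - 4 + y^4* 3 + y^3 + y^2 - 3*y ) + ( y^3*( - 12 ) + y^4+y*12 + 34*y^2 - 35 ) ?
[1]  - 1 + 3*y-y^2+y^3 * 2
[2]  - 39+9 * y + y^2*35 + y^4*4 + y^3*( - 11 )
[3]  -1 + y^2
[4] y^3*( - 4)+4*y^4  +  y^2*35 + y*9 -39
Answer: 2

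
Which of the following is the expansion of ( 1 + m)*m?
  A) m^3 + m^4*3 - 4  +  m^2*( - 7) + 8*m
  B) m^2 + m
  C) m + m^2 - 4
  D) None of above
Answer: B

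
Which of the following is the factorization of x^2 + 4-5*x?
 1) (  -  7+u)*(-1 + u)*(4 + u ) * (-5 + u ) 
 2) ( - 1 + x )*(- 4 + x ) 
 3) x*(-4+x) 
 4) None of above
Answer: 2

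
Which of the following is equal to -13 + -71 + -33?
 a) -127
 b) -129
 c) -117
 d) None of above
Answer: c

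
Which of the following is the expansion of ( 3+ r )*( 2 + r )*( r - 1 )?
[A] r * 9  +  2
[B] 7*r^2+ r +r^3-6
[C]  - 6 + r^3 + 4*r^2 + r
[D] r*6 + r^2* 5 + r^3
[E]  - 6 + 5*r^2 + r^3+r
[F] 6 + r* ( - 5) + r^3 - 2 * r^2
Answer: C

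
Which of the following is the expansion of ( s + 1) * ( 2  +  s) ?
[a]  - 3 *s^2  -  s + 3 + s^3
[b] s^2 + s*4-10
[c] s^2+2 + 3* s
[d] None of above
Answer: c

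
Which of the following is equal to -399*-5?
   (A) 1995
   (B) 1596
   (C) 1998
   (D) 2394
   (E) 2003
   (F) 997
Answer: A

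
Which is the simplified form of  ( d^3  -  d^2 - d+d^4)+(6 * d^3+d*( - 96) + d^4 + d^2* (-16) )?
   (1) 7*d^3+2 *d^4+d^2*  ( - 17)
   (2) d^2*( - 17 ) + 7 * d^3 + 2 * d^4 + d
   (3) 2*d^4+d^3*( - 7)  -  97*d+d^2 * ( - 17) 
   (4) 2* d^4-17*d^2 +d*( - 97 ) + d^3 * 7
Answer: 4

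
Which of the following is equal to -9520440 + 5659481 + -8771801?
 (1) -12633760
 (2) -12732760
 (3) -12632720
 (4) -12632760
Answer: 4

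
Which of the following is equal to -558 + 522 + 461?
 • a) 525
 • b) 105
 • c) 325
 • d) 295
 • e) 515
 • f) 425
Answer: f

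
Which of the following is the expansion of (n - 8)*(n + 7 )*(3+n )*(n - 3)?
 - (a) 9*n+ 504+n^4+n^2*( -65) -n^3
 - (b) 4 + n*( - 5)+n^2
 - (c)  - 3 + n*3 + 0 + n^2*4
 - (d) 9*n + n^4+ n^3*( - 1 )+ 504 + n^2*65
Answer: a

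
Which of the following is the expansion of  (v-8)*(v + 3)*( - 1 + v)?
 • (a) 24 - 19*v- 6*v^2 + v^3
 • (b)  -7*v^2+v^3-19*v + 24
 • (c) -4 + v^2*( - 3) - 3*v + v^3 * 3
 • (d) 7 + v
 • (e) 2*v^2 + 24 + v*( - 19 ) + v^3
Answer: a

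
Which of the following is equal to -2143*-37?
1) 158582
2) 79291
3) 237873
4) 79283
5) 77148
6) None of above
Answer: 2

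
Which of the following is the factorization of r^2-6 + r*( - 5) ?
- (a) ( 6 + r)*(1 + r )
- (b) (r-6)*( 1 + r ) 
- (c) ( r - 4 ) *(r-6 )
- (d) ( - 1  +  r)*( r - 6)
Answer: b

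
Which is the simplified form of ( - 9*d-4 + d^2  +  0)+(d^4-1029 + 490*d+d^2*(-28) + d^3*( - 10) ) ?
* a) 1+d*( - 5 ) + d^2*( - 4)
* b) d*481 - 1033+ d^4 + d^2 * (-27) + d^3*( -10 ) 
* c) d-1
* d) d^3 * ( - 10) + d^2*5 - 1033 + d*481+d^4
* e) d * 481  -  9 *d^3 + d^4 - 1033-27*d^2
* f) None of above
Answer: b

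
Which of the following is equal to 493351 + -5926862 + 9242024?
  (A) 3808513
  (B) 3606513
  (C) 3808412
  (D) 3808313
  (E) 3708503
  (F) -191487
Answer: A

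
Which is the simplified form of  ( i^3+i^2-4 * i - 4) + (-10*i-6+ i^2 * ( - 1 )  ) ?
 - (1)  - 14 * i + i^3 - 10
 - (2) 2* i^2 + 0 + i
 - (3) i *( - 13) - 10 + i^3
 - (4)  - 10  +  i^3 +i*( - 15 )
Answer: 1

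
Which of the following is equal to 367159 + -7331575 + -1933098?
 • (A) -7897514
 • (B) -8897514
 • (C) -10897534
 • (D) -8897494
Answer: B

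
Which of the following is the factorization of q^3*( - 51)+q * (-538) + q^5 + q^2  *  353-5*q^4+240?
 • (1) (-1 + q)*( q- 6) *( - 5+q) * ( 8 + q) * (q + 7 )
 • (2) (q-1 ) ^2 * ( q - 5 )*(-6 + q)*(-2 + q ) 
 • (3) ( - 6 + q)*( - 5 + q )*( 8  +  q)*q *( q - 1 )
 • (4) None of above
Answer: 4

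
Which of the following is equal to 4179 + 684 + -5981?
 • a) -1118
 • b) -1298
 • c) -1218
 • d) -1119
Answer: a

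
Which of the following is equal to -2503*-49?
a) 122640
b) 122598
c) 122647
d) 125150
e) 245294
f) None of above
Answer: c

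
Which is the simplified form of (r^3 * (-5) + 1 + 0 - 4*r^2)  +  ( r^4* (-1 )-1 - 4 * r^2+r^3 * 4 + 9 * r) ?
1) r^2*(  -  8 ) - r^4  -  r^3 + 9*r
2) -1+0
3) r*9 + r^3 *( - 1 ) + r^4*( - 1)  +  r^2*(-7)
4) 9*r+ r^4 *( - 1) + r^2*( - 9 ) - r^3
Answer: 1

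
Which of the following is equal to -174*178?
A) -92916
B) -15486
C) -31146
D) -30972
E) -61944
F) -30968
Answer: D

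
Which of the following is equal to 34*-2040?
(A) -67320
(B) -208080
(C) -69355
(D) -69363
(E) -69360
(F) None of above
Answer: E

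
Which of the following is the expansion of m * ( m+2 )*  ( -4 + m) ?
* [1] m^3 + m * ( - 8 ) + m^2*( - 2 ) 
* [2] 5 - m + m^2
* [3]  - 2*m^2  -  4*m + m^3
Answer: 1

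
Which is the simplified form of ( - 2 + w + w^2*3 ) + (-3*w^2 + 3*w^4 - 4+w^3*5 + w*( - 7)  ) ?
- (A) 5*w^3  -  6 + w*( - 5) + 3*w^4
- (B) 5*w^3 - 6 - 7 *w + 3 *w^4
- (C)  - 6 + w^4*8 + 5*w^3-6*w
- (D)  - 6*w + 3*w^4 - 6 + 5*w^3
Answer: D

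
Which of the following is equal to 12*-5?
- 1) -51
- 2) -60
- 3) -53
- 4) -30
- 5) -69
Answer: 2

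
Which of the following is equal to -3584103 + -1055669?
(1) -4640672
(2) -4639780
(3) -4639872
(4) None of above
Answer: 4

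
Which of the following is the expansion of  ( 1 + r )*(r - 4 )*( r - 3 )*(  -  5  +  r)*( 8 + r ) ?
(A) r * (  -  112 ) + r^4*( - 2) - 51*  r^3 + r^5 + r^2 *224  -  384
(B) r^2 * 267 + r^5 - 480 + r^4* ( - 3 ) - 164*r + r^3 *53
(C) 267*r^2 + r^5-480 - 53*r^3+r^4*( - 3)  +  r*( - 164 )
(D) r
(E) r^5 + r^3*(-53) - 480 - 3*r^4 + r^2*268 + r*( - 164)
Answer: C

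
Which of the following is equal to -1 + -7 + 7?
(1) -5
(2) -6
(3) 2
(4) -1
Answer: 4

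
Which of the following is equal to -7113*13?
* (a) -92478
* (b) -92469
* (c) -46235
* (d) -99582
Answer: b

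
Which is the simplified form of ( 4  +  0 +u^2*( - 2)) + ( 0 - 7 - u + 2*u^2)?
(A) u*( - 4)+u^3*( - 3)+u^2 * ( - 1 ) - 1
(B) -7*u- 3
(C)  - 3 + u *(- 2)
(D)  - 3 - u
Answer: D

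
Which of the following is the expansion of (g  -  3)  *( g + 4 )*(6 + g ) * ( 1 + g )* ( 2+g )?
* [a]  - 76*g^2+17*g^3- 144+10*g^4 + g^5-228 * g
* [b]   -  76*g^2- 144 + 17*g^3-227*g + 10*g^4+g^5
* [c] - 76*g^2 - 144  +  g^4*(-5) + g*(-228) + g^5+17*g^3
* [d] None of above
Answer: a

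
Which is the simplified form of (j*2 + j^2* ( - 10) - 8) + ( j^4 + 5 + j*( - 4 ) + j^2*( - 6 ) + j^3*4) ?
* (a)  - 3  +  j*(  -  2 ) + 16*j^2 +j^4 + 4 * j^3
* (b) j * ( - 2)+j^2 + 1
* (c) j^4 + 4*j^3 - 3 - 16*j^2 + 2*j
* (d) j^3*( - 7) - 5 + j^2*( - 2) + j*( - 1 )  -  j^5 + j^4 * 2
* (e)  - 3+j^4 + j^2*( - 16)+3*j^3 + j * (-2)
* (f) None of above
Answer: f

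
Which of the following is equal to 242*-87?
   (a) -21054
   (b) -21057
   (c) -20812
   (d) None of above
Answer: a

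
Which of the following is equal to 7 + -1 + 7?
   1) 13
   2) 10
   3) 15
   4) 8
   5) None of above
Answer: 1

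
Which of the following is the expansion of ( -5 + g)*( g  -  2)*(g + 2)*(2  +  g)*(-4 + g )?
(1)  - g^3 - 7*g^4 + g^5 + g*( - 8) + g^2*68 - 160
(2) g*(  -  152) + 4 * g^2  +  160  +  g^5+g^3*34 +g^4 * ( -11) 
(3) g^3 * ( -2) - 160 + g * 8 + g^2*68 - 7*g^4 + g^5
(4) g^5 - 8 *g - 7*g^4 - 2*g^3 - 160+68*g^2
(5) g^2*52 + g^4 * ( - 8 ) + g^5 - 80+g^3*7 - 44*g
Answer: 4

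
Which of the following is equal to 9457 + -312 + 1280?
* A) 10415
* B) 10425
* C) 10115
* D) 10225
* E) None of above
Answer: B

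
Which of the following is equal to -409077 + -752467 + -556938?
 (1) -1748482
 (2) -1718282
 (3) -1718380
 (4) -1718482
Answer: 4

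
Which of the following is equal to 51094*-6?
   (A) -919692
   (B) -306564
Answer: B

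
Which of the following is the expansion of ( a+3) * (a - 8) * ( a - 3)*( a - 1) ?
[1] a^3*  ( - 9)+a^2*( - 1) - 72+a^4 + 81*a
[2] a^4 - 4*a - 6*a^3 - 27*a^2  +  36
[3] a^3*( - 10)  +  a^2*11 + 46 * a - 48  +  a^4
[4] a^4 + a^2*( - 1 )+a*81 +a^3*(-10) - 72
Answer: 1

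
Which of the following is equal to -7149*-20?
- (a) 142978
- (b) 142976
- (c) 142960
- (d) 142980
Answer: d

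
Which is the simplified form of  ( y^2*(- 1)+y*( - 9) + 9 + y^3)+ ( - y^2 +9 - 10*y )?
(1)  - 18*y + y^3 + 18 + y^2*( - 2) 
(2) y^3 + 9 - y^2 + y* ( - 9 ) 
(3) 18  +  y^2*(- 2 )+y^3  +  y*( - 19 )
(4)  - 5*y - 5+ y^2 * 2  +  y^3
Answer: 3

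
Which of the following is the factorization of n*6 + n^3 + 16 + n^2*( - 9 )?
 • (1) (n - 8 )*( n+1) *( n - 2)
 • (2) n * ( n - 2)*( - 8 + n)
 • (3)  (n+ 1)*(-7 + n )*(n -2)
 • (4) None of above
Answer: 1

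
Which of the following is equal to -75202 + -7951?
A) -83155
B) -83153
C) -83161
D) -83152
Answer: B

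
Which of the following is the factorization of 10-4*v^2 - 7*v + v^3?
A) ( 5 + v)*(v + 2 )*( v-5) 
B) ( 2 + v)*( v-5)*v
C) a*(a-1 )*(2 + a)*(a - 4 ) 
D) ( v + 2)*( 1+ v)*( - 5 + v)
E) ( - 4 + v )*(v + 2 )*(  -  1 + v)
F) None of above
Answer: F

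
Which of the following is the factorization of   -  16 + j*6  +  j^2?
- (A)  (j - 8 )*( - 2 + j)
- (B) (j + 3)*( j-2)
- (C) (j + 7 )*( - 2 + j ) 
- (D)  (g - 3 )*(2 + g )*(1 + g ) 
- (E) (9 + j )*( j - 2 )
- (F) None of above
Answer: F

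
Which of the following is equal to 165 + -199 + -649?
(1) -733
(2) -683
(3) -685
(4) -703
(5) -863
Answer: 2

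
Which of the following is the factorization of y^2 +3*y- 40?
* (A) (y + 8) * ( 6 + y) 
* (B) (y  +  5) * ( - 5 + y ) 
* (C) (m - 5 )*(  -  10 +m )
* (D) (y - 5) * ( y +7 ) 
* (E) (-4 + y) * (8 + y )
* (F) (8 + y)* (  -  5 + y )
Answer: F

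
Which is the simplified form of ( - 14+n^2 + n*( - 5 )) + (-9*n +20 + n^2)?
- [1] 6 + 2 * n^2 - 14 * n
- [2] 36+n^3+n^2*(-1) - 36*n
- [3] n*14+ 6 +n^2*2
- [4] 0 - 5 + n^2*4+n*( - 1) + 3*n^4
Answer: 1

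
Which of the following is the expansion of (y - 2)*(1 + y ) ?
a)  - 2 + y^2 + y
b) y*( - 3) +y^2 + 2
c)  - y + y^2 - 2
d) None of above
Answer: c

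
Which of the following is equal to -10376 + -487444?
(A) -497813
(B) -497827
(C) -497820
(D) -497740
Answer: C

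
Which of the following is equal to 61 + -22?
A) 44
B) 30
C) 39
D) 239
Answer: C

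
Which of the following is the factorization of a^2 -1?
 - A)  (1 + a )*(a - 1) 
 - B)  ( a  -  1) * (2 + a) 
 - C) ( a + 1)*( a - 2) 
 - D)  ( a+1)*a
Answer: A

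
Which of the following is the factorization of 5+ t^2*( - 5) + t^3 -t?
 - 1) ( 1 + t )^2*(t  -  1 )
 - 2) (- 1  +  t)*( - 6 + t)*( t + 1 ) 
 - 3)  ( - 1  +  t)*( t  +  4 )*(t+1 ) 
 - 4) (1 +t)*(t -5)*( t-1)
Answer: 4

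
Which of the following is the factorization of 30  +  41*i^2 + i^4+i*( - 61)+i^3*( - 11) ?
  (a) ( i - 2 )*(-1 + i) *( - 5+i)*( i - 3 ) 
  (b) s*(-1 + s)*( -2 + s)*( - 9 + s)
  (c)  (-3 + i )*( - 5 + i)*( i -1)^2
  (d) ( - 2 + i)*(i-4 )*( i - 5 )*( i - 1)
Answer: a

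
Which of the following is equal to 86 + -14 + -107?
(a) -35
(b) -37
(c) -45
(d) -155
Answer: a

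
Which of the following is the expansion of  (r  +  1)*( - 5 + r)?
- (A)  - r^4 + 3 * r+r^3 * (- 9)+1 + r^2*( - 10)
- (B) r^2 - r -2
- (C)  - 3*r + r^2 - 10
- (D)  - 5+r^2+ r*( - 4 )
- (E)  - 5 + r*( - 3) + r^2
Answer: D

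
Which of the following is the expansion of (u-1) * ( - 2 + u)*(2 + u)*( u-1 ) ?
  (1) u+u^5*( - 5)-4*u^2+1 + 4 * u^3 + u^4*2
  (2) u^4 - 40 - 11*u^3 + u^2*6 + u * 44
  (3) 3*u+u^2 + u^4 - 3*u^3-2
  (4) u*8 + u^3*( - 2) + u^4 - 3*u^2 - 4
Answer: 4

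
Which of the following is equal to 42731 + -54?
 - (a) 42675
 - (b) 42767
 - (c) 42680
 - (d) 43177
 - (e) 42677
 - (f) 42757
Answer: e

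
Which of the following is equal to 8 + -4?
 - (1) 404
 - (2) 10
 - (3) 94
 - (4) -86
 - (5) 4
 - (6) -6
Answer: 5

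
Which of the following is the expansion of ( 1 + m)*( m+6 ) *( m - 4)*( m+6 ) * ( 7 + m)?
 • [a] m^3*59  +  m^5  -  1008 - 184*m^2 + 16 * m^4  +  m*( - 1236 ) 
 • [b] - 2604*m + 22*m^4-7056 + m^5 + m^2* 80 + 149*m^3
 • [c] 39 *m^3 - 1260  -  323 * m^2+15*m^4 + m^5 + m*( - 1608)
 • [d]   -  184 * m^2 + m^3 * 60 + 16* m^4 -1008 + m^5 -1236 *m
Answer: a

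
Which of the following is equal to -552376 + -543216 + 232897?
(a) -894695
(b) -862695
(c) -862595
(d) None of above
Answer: b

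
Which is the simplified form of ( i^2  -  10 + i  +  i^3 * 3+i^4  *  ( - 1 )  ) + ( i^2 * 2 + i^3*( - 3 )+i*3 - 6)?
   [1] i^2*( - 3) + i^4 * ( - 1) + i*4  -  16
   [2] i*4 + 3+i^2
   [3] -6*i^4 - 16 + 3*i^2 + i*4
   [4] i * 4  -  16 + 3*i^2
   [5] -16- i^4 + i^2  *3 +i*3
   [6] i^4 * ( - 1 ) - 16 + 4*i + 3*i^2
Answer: 6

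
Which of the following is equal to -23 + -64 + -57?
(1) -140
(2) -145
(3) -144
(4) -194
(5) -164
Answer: 3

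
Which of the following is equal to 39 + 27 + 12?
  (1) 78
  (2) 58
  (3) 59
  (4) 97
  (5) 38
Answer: 1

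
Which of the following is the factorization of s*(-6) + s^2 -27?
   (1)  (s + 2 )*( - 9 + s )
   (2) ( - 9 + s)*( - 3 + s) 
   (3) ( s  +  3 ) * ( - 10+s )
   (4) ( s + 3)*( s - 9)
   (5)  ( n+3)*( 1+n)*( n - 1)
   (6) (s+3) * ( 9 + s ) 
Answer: 4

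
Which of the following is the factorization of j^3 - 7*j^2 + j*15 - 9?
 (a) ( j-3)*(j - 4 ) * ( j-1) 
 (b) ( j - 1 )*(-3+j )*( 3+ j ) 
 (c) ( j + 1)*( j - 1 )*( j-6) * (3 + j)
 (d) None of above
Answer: d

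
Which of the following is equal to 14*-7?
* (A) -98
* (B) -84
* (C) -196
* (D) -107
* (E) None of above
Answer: A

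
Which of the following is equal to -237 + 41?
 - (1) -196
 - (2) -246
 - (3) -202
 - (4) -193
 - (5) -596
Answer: 1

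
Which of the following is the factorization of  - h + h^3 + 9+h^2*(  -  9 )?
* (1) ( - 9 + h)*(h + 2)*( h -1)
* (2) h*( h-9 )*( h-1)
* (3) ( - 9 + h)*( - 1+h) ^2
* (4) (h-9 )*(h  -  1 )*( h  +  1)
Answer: 4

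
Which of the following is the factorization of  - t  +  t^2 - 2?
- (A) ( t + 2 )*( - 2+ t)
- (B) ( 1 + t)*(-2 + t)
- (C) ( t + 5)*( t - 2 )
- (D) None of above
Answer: B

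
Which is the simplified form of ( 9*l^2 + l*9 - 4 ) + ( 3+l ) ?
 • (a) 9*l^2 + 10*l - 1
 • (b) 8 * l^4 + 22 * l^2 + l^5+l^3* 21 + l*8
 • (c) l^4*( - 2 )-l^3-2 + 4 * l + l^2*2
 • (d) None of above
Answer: a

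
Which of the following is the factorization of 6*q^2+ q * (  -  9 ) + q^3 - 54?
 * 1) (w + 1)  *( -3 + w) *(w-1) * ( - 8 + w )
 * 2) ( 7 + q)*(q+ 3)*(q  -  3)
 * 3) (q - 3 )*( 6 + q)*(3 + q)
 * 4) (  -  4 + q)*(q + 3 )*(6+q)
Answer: 3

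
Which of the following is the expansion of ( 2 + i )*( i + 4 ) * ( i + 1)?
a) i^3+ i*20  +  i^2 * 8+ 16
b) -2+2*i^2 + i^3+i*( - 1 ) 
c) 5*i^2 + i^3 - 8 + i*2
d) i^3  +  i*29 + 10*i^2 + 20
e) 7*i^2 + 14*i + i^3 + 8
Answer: e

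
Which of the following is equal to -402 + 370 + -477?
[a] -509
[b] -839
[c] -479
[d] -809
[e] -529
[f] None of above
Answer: a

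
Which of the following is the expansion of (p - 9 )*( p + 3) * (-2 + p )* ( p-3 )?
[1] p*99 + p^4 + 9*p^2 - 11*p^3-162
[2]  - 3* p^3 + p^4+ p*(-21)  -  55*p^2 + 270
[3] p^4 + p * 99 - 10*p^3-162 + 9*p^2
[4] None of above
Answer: 1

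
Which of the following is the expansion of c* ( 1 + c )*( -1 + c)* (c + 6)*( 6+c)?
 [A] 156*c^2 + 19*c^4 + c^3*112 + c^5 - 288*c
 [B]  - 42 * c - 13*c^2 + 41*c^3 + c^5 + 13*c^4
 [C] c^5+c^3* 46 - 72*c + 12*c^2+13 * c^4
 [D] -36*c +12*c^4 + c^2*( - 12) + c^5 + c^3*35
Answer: D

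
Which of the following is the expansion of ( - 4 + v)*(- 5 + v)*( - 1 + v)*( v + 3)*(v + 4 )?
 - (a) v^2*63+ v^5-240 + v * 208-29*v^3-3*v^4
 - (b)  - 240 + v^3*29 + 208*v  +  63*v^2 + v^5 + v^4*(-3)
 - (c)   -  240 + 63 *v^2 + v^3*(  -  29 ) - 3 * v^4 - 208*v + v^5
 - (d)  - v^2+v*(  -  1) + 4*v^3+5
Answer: a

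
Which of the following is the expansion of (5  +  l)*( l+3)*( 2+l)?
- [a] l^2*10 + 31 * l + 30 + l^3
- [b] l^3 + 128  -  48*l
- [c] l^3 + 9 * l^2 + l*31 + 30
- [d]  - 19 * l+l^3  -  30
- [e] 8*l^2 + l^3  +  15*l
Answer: a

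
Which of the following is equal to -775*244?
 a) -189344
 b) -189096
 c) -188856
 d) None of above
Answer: d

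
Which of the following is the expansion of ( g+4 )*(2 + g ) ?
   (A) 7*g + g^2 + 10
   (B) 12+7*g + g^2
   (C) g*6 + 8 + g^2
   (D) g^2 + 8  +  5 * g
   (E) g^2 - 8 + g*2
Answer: C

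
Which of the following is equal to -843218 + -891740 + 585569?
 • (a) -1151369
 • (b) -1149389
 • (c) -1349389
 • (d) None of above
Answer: b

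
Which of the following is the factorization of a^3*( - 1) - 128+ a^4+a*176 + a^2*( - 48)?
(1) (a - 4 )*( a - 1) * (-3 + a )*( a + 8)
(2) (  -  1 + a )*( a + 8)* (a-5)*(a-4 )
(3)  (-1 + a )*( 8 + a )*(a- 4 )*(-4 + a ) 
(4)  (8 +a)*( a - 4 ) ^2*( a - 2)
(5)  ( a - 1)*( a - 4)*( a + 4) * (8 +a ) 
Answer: 3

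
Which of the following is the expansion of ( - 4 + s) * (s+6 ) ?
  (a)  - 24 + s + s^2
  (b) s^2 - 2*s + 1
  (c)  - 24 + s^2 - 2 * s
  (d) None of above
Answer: d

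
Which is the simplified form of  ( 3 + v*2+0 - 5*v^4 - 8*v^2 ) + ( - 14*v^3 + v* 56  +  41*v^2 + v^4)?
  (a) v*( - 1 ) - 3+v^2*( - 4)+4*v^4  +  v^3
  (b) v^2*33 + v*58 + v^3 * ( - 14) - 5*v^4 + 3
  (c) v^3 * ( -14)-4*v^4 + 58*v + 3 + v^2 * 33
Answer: c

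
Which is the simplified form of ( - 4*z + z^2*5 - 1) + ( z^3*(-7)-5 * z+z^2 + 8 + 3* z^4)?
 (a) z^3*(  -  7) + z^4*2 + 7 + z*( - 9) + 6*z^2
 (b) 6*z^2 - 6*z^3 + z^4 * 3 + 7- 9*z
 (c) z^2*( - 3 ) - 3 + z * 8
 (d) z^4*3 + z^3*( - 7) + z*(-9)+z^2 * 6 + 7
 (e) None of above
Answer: d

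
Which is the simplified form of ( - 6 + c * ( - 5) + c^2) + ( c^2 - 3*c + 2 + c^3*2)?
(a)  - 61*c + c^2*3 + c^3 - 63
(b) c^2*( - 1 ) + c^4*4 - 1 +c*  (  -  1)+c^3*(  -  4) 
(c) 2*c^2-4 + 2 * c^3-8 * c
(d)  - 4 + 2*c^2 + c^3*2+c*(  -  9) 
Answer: c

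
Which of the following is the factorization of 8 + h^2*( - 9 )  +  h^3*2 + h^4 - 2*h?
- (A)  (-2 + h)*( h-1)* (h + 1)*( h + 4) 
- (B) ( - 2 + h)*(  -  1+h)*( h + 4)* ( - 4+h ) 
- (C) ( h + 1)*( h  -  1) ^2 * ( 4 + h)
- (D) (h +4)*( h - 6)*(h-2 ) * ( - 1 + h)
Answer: A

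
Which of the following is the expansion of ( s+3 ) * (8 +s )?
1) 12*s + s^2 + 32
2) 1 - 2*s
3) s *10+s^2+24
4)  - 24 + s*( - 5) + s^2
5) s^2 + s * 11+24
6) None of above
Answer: 5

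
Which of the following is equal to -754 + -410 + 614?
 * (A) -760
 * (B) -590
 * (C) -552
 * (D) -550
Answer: D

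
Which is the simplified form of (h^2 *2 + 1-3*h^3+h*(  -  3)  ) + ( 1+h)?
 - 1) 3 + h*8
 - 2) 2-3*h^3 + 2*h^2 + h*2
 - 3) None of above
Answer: 3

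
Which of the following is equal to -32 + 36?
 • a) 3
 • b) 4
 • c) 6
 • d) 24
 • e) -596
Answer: b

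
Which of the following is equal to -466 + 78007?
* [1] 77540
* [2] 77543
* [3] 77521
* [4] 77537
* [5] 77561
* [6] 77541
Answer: 6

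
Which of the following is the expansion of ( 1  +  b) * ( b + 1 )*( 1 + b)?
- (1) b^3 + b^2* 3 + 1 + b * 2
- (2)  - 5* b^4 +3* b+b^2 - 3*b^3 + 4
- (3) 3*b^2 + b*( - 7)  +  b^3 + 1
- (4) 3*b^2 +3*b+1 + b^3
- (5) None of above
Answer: 4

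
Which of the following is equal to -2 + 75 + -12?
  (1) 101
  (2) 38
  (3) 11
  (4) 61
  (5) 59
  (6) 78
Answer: 4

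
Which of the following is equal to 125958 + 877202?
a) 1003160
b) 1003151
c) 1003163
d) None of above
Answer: a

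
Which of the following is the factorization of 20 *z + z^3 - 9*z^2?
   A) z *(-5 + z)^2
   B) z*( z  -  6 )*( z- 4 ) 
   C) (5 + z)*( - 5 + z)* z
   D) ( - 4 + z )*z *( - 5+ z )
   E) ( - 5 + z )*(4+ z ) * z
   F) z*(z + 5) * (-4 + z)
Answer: D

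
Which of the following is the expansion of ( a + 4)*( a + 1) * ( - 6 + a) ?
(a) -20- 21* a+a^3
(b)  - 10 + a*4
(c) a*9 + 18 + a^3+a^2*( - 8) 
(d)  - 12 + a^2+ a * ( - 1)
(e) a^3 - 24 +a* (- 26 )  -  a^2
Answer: e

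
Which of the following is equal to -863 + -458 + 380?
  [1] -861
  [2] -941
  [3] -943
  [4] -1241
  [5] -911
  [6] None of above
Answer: 2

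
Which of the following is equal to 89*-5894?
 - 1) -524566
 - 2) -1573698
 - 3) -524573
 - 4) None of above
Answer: 1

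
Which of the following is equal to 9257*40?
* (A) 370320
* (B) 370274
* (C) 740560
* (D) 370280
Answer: D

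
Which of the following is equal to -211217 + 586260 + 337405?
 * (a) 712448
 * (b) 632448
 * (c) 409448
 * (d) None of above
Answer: a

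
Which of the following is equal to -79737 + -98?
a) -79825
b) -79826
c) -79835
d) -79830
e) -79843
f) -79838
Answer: c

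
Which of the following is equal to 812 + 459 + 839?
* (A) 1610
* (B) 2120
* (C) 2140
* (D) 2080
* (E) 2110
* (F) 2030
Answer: E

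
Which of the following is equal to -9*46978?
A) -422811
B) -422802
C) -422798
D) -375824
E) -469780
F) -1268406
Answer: B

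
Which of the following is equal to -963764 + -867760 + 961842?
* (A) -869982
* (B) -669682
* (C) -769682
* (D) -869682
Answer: D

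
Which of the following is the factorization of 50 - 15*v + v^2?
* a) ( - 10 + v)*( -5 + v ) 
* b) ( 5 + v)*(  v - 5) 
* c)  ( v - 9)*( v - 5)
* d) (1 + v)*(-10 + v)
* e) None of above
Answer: a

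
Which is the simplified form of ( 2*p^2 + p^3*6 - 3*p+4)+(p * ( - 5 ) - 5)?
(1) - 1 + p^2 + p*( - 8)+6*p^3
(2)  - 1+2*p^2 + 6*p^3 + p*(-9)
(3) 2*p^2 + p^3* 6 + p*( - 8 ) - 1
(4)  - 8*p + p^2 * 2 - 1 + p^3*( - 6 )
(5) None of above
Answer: 3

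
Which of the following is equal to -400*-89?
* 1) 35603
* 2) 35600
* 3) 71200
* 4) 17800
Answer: 2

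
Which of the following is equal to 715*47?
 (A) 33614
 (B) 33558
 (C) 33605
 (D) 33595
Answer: C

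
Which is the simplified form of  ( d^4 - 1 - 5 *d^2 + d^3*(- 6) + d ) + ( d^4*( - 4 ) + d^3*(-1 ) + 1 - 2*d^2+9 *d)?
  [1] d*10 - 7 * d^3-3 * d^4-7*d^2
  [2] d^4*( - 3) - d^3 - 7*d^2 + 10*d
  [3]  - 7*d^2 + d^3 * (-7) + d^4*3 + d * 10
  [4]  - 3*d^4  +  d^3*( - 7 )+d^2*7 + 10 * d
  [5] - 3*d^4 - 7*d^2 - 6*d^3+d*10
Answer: 1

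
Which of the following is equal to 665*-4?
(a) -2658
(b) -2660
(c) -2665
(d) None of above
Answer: b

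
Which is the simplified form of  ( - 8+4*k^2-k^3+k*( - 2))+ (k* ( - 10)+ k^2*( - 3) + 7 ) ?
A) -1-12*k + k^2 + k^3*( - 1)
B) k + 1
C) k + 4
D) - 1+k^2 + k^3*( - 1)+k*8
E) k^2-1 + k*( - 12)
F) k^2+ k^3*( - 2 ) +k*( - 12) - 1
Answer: A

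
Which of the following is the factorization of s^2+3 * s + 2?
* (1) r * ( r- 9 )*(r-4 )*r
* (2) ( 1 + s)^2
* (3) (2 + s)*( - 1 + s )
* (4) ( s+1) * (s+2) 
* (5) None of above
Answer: 4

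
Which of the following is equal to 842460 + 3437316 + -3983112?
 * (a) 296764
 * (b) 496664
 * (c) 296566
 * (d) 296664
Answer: d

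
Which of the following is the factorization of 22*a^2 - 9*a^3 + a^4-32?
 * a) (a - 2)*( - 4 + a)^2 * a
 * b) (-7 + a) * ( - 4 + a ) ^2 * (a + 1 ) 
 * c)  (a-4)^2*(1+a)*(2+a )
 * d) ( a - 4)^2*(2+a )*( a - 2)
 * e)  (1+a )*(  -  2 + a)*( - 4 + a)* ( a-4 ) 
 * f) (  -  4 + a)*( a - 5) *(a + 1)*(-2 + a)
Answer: e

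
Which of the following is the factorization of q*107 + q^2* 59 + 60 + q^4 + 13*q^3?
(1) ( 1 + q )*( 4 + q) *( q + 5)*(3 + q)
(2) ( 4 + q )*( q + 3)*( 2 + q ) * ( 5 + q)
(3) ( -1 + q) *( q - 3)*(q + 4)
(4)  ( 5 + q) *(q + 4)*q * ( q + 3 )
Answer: 1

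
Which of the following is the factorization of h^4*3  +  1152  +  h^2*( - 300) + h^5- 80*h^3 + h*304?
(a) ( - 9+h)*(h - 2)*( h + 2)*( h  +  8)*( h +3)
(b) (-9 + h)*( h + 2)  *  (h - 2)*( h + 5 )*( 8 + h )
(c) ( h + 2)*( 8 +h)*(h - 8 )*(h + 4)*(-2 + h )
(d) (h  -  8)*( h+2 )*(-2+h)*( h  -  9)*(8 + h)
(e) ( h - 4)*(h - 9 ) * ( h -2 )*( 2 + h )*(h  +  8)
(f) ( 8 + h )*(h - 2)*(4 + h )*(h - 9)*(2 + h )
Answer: f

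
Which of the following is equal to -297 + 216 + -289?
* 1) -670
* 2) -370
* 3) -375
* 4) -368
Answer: 2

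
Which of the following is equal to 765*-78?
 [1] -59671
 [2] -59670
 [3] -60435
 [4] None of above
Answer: 2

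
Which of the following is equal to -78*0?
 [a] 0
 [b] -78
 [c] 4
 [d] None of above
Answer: a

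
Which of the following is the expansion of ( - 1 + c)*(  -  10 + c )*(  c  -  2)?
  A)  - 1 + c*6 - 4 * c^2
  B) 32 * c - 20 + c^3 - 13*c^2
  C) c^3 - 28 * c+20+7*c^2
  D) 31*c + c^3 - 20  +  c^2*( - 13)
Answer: B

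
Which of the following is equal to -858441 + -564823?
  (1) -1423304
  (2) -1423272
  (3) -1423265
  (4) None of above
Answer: 4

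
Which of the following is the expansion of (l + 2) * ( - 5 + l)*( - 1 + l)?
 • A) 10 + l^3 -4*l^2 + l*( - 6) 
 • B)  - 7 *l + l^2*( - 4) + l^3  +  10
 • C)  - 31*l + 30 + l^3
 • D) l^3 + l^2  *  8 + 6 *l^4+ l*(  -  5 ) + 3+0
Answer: B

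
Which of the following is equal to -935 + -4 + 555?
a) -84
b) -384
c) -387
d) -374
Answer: b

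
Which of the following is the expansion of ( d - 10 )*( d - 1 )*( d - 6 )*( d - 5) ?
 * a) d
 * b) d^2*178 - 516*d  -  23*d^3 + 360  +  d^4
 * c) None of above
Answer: c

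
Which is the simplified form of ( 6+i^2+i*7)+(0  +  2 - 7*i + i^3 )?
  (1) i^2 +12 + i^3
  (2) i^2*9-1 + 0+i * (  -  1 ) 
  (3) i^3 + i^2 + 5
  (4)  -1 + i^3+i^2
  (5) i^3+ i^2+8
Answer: 5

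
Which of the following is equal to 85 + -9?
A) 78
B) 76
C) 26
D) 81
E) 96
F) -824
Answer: B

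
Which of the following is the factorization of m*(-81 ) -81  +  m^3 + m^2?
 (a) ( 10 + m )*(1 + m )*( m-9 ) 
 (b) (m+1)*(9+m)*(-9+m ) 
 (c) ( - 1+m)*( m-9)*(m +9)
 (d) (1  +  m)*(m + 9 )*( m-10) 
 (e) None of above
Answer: b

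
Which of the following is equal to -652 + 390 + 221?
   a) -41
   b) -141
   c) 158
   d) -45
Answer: a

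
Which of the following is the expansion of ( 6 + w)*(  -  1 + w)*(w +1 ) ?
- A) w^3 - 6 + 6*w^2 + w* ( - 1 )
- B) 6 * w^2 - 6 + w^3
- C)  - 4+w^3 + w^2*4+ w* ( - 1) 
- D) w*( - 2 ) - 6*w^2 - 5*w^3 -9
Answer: A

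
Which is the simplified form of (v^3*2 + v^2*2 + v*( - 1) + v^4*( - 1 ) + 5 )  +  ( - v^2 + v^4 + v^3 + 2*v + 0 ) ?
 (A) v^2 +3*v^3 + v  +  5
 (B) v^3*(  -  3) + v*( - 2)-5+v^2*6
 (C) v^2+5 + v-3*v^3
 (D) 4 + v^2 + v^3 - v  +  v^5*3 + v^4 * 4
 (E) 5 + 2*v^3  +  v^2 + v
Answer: A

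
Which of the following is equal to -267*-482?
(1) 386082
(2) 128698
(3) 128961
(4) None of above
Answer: 4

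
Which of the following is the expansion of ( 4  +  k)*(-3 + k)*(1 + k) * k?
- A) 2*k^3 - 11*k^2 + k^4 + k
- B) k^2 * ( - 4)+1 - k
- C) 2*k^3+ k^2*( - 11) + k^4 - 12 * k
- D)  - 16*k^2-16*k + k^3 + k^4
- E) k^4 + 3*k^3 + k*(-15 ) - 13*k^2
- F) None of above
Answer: C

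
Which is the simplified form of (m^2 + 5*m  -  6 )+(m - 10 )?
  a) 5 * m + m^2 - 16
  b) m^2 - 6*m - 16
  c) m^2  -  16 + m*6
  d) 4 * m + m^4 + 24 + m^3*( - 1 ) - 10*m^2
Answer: c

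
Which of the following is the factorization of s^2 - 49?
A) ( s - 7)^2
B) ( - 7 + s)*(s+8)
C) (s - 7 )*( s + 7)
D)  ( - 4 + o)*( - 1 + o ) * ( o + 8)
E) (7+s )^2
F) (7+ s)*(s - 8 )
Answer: C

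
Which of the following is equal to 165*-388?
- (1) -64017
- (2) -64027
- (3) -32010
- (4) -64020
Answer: 4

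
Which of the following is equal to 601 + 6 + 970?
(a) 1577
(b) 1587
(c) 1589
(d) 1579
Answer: a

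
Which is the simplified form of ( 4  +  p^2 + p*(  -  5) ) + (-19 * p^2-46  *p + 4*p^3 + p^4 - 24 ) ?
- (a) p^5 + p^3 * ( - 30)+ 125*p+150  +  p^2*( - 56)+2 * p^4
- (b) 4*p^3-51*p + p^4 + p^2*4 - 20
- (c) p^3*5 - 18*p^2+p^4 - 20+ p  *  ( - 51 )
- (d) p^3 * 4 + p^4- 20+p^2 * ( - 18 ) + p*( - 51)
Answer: d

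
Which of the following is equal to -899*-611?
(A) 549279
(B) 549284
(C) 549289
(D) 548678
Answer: C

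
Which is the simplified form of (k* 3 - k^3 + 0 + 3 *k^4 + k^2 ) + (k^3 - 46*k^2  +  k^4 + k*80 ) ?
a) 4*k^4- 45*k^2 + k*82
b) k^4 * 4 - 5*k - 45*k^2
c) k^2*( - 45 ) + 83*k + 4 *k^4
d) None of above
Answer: c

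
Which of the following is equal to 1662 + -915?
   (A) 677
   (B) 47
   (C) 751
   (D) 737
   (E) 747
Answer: E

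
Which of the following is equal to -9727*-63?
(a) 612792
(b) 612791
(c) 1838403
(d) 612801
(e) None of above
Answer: d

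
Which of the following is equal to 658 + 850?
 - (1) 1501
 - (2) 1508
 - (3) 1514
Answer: 2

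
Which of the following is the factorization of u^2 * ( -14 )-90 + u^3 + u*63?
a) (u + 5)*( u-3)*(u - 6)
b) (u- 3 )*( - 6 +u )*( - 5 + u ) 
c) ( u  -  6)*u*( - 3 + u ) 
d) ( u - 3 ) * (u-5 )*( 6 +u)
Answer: b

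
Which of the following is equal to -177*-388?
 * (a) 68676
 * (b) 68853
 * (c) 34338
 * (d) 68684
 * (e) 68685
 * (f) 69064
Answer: a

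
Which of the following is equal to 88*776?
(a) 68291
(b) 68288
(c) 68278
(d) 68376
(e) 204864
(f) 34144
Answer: b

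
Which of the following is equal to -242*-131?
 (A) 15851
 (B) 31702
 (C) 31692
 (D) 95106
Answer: B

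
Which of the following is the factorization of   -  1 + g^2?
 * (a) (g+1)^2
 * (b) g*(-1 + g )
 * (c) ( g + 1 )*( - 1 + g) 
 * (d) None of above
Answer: c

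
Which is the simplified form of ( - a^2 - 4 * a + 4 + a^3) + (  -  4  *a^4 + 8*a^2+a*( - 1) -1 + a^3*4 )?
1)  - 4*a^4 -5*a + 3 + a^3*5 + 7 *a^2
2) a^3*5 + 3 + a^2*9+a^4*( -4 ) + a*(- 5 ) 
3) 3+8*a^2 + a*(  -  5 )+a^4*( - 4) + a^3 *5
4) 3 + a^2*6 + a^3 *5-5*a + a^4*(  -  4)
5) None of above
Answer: 1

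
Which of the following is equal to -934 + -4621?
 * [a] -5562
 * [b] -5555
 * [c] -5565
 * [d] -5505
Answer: b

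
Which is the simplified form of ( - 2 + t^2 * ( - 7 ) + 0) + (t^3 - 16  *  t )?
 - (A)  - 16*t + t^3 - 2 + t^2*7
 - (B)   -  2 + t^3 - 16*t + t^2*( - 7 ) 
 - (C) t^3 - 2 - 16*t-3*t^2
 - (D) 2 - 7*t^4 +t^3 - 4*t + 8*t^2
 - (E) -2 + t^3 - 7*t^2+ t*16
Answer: B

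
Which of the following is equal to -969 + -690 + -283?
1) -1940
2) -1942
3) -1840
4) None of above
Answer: 2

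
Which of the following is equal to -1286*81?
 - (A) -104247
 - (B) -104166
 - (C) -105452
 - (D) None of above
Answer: B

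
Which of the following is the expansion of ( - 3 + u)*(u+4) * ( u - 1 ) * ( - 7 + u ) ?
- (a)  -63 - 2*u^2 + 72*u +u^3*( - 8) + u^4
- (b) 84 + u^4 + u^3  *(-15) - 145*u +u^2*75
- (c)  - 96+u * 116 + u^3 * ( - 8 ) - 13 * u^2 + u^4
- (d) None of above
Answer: d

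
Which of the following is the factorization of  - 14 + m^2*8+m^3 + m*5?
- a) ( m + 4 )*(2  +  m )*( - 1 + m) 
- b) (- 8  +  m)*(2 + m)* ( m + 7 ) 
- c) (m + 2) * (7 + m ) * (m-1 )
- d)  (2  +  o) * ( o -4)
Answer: c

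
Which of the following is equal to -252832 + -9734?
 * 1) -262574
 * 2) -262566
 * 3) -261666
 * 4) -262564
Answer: 2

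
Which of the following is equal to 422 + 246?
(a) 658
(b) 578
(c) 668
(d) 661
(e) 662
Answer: c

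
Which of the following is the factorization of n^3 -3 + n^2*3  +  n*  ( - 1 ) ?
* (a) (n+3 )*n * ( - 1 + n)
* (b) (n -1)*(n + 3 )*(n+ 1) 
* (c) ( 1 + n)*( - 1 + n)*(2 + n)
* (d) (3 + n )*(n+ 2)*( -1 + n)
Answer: b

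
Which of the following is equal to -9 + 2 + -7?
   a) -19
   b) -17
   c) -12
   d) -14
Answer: d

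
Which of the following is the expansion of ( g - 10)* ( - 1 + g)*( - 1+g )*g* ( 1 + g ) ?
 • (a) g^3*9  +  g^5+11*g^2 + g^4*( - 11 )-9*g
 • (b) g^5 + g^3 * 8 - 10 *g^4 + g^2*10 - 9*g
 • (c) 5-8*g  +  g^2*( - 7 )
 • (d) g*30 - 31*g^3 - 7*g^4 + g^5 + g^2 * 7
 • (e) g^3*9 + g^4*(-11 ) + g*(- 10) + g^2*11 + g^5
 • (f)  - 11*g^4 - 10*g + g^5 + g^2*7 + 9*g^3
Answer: e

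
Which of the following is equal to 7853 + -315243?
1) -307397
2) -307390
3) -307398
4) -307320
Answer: 2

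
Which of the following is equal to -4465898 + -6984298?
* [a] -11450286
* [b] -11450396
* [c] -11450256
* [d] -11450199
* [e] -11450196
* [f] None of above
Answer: e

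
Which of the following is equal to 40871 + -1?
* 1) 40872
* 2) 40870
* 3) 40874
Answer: 2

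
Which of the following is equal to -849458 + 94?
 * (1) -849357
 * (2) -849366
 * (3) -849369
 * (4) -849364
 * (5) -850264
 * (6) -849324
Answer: 4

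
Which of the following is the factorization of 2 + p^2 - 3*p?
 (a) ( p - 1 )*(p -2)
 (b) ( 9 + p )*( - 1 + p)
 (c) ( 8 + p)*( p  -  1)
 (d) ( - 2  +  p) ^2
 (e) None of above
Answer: a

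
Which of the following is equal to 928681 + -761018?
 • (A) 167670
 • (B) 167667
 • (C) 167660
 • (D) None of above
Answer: D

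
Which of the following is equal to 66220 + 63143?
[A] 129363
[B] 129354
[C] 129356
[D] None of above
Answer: A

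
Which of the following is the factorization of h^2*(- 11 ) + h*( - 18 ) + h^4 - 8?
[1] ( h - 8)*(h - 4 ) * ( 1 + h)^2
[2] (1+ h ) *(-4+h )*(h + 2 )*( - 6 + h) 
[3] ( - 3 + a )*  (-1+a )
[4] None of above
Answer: 4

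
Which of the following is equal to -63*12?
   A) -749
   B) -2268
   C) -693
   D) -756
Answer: D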